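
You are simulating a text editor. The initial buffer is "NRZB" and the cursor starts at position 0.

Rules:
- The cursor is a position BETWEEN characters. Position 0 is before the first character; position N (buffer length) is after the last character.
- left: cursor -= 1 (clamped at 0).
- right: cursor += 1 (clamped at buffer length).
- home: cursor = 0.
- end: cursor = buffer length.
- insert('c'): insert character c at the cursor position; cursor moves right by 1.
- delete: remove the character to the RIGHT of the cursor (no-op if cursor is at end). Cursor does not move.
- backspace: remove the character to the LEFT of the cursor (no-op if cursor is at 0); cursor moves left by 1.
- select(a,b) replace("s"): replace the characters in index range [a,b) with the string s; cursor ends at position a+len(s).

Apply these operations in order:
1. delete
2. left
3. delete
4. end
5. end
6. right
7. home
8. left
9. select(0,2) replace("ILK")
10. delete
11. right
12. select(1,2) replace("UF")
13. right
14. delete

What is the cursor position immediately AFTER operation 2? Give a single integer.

Answer: 0

Derivation:
After op 1 (delete): buf='RZB' cursor=0
After op 2 (left): buf='RZB' cursor=0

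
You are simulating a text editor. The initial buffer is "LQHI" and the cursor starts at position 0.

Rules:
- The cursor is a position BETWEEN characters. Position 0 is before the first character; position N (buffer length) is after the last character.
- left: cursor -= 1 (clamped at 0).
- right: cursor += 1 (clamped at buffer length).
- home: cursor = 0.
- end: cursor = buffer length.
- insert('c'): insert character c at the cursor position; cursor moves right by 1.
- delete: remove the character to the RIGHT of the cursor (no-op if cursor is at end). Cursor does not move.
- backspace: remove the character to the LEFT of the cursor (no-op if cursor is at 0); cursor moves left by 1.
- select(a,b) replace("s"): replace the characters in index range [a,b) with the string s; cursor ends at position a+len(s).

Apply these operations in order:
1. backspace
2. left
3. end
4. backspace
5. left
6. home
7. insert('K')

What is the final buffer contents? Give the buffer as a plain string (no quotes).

After op 1 (backspace): buf='LQHI' cursor=0
After op 2 (left): buf='LQHI' cursor=0
After op 3 (end): buf='LQHI' cursor=4
After op 4 (backspace): buf='LQH' cursor=3
After op 5 (left): buf='LQH' cursor=2
After op 6 (home): buf='LQH' cursor=0
After op 7 (insert('K')): buf='KLQH' cursor=1

Answer: KLQH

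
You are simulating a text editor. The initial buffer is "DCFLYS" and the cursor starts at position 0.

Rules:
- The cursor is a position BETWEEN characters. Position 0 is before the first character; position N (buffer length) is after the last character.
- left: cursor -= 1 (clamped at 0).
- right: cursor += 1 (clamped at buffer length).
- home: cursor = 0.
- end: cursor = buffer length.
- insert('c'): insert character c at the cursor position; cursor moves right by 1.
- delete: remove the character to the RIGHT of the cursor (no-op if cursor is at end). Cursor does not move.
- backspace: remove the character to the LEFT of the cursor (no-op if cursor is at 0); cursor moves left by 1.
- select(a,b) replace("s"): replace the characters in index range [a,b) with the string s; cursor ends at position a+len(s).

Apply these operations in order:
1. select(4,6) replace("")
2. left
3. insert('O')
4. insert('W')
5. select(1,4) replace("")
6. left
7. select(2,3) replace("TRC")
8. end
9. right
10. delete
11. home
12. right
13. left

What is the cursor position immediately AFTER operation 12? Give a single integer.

After op 1 (select(4,6) replace("")): buf='DCFL' cursor=4
After op 2 (left): buf='DCFL' cursor=3
After op 3 (insert('O')): buf='DCFOL' cursor=4
After op 4 (insert('W')): buf='DCFOWL' cursor=5
After op 5 (select(1,4) replace("")): buf='DWL' cursor=1
After op 6 (left): buf='DWL' cursor=0
After op 7 (select(2,3) replace("TRC")): buf='DWTRC' cursor=5
After op 8 (end): buf='DWTRC' cursor=5
After op 9 (right): buf='DWTRC' cursor=5
After op 10 (delete): buf='DWTRC' cursor=5
After op 11 (home): buf='DWTRC' cursor=0
After op 12 (right): buf='DWTRC' cursor=1

Answer: 1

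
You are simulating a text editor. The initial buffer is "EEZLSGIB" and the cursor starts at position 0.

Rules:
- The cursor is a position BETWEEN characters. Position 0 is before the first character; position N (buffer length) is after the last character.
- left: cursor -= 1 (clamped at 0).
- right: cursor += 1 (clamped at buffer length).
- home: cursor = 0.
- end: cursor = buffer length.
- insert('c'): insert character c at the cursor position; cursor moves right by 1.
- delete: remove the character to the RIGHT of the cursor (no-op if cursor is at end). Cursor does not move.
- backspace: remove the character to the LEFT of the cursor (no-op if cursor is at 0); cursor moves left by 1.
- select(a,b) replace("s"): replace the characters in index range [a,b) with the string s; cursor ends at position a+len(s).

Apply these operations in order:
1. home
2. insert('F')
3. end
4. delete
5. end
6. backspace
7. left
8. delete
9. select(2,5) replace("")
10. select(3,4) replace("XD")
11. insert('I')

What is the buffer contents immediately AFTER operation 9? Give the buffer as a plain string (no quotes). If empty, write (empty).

Answer: FESG

Derivation:
After op 1 (home): buf='EEZLSGIB' cursor=0
After op 2 (insert('F')): buf='FEEZLSGIB' cursor=1
After op 3 (end): buf='FEEZLSGIB' cursor=9
After op 4 (delete): buf='FEEZLSGIB' cursor=9
After op 5 (end): buf='FEEZLSGIB' cursor=9
After op 6 (backspace): buf='FEEZLSGI' cursor=8
After op 7 (left): buf='FEEZLSGI' cursor=7
After op 8 (delete): buf='FEEZLSG' cursor=7
After op 9 (select(2,5) replace("")): buf='FESG' cursor=2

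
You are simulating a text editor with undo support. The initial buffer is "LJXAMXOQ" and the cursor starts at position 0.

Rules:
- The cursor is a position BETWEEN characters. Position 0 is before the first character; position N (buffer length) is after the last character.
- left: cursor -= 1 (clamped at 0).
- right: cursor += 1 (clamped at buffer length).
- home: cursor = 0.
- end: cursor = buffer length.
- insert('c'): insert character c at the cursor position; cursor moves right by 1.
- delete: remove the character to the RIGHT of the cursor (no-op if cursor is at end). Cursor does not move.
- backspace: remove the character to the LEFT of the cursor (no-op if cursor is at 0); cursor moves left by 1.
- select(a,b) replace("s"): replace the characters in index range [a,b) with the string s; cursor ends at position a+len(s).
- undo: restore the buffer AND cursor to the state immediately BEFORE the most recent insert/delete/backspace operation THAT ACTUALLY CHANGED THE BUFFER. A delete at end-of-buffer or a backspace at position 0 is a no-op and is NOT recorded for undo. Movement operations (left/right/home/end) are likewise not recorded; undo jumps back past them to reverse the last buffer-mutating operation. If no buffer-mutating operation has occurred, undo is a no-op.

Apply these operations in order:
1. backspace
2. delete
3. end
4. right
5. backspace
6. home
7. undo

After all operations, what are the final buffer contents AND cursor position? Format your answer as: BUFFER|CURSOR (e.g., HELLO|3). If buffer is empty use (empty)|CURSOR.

After op 1 (backspace): buf='LJXAMXOQ' cursor=0
After op 2 (delete): buf='JXAMXOQ' cursor=0
After op 3 (end): buf='JXAMXOQ' cursor=7
After op 4 (right): buf='JXAMXOQ' cursor=7
After op 5 (backspace): buf='JXAMXO' cursor=6
After op 6 (home): buf='JXAMXO' cursor=0
After op 7 (undo): buf='JXAMXOQ' cursor=7

Answer: JXAMXOQ|7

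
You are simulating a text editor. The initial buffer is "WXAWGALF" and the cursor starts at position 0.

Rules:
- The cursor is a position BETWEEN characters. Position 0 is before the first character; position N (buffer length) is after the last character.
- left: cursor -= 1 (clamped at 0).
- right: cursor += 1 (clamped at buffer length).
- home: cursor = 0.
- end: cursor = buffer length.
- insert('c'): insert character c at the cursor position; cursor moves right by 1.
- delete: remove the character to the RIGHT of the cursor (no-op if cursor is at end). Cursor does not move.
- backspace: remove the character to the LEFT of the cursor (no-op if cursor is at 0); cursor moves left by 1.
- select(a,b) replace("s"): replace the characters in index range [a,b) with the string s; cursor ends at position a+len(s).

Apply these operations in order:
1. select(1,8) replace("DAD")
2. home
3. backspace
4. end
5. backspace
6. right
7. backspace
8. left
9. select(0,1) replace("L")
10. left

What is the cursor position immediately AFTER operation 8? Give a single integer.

Answer: 1

Derivation:
After op 1 (select(1,8) replace("DAD")): buf='WDAD' cursor=4
After op 2 (home): buf='WDAD' cursor=0
After op 3 (backspace): buf='WDAD' cursor=0
After op 4 (end): buf='WDAD' cursor=4
After op 5 (backspace): buf='WDA' cursor=3
After op 6 (right): buf='WDA' cursor=3
After op 7 (backspace): buf='WD' cursor=2
After op 8 (left): buf='WD' cursor=1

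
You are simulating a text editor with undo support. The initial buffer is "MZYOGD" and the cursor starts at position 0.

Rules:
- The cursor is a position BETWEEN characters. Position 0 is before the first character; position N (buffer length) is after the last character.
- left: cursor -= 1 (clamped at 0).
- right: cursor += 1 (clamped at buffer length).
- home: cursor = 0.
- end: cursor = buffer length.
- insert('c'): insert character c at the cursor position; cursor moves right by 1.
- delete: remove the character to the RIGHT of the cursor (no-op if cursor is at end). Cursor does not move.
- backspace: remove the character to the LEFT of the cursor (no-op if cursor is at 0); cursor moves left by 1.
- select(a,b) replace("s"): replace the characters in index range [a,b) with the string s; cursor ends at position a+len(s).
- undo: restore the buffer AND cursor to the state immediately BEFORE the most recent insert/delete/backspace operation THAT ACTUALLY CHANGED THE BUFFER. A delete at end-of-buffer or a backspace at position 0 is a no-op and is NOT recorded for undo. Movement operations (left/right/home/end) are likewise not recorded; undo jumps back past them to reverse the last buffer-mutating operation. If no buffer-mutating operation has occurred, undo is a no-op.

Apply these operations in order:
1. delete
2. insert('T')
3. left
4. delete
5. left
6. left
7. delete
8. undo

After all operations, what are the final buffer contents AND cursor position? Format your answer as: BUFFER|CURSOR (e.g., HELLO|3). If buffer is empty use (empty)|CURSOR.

Answer: ZYOGD|0

Derivation:
After op 1 (delete): buf='ZYOGD' cursor=0
After op 2 (insert('T')): buf='TZYOGD' cursor=1
After op 3 (left): buf='TZYOGD' cursor=0
After op 4 (delete): buf='ZYOGD' cursor=0
After op 5 (left): buf='ZYOGD' cursor=0
After op 6 (left): buf='ZYOGD' cursor=0
After op 7 (delete): buf='YOGD' cursor=0
After op 8 (undo): buf='ZYOGD' cursor=0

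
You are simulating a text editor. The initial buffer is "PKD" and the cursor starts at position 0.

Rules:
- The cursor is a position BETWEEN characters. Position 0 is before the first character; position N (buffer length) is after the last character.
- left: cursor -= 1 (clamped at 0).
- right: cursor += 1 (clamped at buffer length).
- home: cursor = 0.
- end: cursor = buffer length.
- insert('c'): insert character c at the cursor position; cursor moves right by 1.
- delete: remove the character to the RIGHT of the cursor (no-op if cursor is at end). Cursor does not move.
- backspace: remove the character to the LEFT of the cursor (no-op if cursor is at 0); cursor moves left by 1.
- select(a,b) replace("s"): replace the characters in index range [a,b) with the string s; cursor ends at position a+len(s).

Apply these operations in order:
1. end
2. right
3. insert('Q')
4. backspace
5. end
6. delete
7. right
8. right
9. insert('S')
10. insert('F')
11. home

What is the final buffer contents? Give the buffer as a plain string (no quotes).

Answer: PKDSF

Derivation:
After op 1 (end): buf='PKD' cursor=3
After op 2 (right): buf='PKD' cursor=3
After op 3 (insert('Q')): buf='PKDQ' cursor=4
After op 4 (backspace): buf='PKD' cursor=3
After op 5 (end): buf='PKD' cursor=3
After op 6 (delete): buf='PKD' cursor=3
After op 7 (right): buf='PKD' cursor=3
After op 8 (right): buf='PKD' cursor=3
After op 9 (insert('S')): buf='PKDS' cursor=4
After op 10 (insert('F')): buf='PKDSF' cursor=5
After op 11 (home): buf='PKDSF' cursor=0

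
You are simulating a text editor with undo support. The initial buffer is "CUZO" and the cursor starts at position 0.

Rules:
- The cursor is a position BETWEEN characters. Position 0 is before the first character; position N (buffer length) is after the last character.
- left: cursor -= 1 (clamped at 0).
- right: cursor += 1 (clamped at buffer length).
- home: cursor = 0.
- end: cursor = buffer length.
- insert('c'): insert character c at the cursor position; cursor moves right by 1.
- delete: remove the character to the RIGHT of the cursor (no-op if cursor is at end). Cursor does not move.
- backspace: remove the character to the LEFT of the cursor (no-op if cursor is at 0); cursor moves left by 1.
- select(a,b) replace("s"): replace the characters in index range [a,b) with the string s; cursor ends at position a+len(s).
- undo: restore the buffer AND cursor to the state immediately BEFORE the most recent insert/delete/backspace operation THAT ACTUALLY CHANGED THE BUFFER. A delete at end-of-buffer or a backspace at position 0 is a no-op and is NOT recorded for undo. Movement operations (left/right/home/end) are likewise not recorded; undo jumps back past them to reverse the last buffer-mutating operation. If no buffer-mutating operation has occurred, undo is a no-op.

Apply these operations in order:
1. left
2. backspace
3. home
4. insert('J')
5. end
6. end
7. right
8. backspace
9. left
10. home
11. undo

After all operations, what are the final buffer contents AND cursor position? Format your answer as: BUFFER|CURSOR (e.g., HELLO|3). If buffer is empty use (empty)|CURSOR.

Answer: JCUZO|5

Derivation:
After op 1 (left): buf='CUZO' cursor=0
After op 2 (backspace): buf='CUZO' cursor=0
After op 3 (home): buf='CUZO' cursor=0
After op 4 (insert('J')): buf='JCUZO' cursor=1
After op 5 (end): buf='JCUZO' cursor=5
After op 6 (end): buf='JCUZO' cursor=5
After op 7 (right): buf='JCUZO' cursor=5
After op 8 (backspace): buf='JCUZ' cursor=4
After op 9 (left): buf='JCUZ' cursor=3
After op 10 (home): buf='JCUZ' cursor=0
After op 11 (undo): buf='JCUZO' cursor=5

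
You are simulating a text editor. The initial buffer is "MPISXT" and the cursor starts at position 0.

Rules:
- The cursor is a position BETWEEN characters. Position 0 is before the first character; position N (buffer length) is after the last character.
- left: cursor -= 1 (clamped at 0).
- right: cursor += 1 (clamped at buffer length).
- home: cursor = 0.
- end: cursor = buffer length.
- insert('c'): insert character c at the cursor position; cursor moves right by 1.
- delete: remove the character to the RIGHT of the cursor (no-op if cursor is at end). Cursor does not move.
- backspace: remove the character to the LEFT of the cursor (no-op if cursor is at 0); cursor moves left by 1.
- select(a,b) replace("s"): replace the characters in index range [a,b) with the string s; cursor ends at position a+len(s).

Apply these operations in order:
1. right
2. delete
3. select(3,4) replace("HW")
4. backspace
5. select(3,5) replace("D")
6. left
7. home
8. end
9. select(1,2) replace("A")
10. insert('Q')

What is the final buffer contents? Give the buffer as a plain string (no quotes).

Answer: MAQSD

Derivation:
After op 1 (right): buf='MPISXT' cursor=1
After op 2 (delete): buf='MISXT' cursor=1
After op 3 (select(3,4) replace("HW")): buf='MISHWT' cursor=5
After op 4 (backspace): buf='MISHT' cursor=4
After op 5 (select(3,5) replace("D")): buf='MISD' cursor=4
After op 6 (left): buf='MISD' cursor=3
After op 7 (home): buf='MISD' cursor=0
After op 8 (end): buf='MISD' cursor=4
After op 9 (select(1,2) replace("A")): buf='MASD' cursor=2
After op 10 (insert('Q')): buf='MAQSD' cursor=3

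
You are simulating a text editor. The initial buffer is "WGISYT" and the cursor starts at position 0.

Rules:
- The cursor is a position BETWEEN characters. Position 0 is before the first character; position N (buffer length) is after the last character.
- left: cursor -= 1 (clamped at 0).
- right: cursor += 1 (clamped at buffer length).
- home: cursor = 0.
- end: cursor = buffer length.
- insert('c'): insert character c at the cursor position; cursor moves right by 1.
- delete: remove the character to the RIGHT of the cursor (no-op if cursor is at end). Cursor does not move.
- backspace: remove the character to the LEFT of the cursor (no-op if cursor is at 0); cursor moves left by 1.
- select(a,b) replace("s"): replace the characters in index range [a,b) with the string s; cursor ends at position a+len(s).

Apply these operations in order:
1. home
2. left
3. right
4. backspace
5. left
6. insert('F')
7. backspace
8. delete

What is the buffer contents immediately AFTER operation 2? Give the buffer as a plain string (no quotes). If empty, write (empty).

After op 1 (home): buf='WGISYT' cursor=0
After op 2 (left): buf='WGISYT' cursor=0

Answer: WGISYT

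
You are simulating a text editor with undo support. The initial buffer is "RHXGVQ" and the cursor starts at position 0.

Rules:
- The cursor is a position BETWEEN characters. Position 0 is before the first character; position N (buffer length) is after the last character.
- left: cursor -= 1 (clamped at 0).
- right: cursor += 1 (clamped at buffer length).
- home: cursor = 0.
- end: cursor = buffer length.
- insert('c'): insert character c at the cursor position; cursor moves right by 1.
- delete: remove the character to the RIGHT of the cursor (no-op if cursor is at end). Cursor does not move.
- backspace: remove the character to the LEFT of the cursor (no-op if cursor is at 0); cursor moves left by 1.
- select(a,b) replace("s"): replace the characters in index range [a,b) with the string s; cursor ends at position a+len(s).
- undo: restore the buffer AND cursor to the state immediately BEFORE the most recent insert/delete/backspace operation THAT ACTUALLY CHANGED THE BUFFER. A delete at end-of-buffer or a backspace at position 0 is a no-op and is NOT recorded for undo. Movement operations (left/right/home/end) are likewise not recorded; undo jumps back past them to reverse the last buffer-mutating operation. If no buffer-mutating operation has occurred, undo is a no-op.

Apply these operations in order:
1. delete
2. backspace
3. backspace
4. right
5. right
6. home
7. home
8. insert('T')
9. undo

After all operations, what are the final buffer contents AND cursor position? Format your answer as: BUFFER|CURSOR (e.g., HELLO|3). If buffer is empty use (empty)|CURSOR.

After op 1 (delete): buf='HXGVQ' cursor=0
After op 2 (backspace): buf='HXGVQ' cursor=0
After op 3 (backspace): buf='HXGVQ' cursor=0
After op 4 (right): buf='HXGVQ' cursor=1
After op 5 (right): buf='HXGVQ' cursor=2
After op 6 (home): buf='HXGVQ' cursor=0
After op 7 (home): buf='HXGVQ' cursor=0
After op 8 (insert('T')): buf='THXGVQ' cursor=1
After op 9 (undo): buf='HXGVQ' cursor=0

Answer: HXGVQ|0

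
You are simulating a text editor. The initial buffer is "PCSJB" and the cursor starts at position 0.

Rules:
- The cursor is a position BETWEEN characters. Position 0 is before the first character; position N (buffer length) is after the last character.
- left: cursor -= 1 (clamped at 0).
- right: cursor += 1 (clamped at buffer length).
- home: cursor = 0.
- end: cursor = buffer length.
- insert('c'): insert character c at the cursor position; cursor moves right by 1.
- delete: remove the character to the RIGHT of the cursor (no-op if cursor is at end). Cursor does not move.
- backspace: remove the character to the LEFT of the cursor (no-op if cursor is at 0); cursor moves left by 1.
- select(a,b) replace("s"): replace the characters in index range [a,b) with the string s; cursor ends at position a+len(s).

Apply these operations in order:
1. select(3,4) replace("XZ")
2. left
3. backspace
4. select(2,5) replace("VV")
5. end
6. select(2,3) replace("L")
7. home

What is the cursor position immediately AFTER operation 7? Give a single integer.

Answer: 0

Derivation:
After op 1 (select(3,4) replace("XZ")): buf='PCSXZB' cursor=5
After op 2 (left): buf='PCSXZB' cursor=4
After op 3 (backspace): buf='PCSZB' cursor=3
After op 4 (select(2,5) replace("VV")): buf='PCVV' cursor=4
After op 5 (end): buf='PCVV' cursor=4
After op 6 (select(2,3) replace("L")): buf='PCLV' cursor=3
After op 7 (home): buf='PCLV' cursor=0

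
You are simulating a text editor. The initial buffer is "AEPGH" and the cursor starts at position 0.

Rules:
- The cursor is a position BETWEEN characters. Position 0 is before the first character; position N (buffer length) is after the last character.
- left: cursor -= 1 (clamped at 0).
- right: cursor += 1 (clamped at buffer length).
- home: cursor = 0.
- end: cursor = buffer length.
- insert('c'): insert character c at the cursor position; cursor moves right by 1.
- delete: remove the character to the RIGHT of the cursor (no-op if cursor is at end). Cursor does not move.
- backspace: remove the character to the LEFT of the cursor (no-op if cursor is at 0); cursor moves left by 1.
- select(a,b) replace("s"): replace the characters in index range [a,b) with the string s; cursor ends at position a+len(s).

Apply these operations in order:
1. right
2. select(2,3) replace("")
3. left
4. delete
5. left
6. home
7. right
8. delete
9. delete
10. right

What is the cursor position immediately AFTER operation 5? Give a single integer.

Answer: 0

Derivation:
After op 1 (right): buf='AEPGH' cursor=1
After op 2 (select(2,3) replace("")): buf='AEGH' cursor=2
After op 3 (left): buf='AEGH' cursor=1
After op 4 (delete): buf='AGH' cursor=1
After op 5 (left): buf='AGH' cursor=0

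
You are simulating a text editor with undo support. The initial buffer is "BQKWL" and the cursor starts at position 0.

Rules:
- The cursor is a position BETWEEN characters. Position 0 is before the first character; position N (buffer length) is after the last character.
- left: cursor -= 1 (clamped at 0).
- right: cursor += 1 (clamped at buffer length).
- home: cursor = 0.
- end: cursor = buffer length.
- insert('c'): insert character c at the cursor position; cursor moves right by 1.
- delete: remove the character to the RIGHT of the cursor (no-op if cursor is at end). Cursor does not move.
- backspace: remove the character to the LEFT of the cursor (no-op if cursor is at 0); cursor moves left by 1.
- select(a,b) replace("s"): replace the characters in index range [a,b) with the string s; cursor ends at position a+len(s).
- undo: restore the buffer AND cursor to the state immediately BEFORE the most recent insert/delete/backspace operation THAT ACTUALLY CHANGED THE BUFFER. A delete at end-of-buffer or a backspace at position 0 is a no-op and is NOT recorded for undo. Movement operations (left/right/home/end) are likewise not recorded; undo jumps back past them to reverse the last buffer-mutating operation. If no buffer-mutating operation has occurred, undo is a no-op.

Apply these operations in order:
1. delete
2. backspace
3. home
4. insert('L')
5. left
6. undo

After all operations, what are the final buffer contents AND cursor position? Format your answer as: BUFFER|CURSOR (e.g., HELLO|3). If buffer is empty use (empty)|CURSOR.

After op 1 (delete): buf='QKWL' cursor=0
After op 2 (backspace): buf='QKWL' cursor=0
After op 3 (home): buf='QKWL' cursor=0
After op 4 (insert('L')): buf='LQKWL' cursor=1
After op 5 (left): buf='LQKWL' cursor=0
After op 6 (undo): buf='QKWL' cursor=0

Answer: QKWL|0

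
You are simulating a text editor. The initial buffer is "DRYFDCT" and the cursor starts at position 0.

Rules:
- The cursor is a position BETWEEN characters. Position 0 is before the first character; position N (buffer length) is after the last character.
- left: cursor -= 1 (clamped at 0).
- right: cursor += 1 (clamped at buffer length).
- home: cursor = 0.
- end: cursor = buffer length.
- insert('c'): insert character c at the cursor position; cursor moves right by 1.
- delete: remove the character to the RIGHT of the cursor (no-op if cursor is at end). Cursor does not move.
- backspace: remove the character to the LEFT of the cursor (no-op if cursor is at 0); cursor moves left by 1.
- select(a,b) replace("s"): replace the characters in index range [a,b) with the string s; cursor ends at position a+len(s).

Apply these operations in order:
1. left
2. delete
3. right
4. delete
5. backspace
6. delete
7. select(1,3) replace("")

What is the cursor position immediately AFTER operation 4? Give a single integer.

Answer: 1

Derivation:
After op 1 (left): buf='DRYFDCT' cursor=0
After op 2 (delete): buf='RYFDCT' cursor=0
After op 3 (right): buf='RYFDCT' cursor=1
After op 4 (delete): buf='RFDCT' cursor=1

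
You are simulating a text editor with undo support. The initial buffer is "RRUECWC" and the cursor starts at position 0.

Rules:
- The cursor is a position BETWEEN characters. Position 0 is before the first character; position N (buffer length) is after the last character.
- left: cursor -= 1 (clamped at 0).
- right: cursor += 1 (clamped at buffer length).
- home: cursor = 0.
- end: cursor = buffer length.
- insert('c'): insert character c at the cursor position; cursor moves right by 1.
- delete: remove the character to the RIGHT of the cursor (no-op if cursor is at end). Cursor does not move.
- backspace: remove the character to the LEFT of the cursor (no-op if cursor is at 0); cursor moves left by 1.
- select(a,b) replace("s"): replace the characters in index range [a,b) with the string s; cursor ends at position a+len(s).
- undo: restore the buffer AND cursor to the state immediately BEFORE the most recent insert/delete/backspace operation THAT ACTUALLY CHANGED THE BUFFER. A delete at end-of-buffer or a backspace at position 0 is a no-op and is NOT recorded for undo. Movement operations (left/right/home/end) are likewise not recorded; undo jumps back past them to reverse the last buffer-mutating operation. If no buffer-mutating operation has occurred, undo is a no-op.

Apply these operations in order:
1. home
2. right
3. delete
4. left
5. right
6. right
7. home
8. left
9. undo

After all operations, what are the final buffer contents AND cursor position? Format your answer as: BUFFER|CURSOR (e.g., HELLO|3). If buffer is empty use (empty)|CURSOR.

After op 1 (home): buf='RRUECWC' cursor=0
After op 2 (right): buf='RRUECWC' cursor=1
After op 3 (delete): buf='RUECWC' cursor=1
After op 4 (left): buf='RUECWC' cursor=0
After op 5 (right): buf='RUECWC' cursor=1
After op 6 (right): buf='RUECWC' cursor=2
After op 7 (home): buf='RUECWC' cursor=0
After op 8 (left): buf='RUECWC' cursor=0
After op 9 (undo): buf='RRUECWC' cursor=1

Answer: RRUECWC|1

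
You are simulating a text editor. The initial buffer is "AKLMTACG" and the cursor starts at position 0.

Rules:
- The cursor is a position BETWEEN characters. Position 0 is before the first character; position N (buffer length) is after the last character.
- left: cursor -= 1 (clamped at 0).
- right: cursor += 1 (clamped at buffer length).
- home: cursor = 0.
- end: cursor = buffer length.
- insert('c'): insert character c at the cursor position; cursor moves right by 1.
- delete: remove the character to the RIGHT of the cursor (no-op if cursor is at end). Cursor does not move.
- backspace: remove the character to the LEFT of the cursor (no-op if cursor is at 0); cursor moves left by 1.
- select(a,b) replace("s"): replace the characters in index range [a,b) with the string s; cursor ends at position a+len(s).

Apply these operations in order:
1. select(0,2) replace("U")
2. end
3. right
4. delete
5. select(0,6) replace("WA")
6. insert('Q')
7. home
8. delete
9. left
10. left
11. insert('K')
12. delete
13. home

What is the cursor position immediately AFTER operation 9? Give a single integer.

Answer: 0

Derivation:
After op 1 (select(0,2) replace("U")): buf='ULMTACG' cursor=1
After op 2 (end): buf='ULMTACG' cursor=7
After op 3 (right): buf='ULMTACG' cursor=7
After op 4 (delete): buf='ULMTACG' cursor=7
After op 5 (select(0,6) replace("WA")): buf='WAG' cursor=2
After op 6 (insert('Q')): buf='WAQG' cursor=3
After op 7 (home): buf='WAQG' cursor=0
After op 8 (delete): buf='AQG' cursor=0
After op 9 (left): buf='AQG' cursor=0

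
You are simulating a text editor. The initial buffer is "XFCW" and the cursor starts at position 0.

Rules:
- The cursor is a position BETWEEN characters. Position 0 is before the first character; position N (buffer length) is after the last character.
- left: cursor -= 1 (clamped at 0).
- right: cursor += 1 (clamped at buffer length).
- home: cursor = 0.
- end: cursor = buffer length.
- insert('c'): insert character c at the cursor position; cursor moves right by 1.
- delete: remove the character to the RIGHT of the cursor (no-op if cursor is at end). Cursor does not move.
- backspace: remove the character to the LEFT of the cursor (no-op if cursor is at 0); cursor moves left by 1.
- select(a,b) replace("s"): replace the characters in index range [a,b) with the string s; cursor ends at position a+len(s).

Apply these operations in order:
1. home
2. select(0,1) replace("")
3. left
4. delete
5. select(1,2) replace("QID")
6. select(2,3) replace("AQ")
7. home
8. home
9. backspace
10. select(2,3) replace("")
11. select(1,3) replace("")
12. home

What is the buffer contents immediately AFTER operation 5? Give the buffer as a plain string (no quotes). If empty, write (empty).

After op 1 (home): buf='XFCW' cursor=0
After op 2 (select(0,1) replace("")): buf='FCW' cursor=0
After op 3 (left): buf='FCW' cursor=0
After op 4 (delete): buf='CW' cursor=0
After op 5 (select(1,2) replace("QID")): buf='CQID' cursor=4

Answer: CQID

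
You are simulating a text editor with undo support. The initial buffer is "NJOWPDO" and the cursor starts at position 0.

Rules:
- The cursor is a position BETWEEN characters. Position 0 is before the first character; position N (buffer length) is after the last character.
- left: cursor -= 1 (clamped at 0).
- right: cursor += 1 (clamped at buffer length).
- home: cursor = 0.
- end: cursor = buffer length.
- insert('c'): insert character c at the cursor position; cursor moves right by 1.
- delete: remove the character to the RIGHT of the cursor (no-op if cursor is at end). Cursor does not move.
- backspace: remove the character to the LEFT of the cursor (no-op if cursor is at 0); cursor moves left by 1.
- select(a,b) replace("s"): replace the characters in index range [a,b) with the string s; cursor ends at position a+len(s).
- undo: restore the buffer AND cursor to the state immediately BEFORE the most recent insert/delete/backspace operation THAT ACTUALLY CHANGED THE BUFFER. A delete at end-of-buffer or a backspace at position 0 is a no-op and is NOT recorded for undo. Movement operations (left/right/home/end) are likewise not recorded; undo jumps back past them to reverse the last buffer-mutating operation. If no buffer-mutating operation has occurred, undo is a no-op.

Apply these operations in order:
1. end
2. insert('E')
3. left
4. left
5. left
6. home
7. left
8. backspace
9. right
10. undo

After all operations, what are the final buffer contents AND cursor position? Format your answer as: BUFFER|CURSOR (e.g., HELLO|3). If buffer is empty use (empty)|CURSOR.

Answer: NJOWPDO|7

Derivation:
After op 1 (end): buf='NJOWPDO' cursor=7
After op 2 (insert('E')): buf='NJOWPDOE' cursor=8
After op 3 (left): buf='NJOWPDOE' cursor=7
After op 4 (left): buf='NJOWPDOE' cursor=6
After op 5 (left): buf='NJOWPDOE' cursor=5
After op 6 (home): buf='NJOWPDOE' cursor=0
After op 7 (left): buf='NJOWPDOE' cursor=0
After op 8 (backspace): buf='NJOWPDOE' cursor=0
After op 9 (right): buf='NJOWPDOE' cursor=1
After op 10 (undo): buf='NJOWPDO' cursor=7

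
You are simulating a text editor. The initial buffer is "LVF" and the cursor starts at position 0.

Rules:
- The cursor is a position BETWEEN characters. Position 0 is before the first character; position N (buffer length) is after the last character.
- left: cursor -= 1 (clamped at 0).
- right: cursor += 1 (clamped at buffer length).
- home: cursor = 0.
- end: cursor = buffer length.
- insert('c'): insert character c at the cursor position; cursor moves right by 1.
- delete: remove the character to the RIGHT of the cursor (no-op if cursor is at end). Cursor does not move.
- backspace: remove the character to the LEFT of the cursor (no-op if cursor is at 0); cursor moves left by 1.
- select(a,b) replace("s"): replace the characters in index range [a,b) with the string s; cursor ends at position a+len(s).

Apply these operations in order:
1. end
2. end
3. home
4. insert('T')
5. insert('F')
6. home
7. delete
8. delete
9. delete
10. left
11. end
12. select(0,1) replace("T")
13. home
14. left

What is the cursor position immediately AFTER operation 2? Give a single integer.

After op 1 (end): buf='LVF' cursor=3
After op 2 (end): buf='LVF' cursor=3

Answer: 3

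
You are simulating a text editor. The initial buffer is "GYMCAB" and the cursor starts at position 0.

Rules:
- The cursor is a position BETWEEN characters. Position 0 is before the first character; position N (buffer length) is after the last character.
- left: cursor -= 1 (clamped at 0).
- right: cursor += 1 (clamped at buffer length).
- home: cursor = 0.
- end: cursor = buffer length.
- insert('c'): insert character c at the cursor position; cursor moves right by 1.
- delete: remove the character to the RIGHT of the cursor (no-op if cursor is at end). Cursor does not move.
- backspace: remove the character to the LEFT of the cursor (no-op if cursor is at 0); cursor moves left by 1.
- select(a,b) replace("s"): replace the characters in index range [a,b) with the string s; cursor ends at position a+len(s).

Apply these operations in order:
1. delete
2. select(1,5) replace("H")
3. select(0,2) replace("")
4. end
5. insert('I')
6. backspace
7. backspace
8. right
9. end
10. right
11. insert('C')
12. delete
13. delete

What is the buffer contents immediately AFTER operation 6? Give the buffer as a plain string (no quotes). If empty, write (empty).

After op 1 (delete): buf='YMCAB' cursor=0
After op 2 (select(1,5) replace("H")): buf='YH' cursor=2
After op 3 (select(0,2) replace("")): buf='(empty)' cursor=0
After op 4 (end): buf='(empty)' cursor=0
After op 5 (insert('I')): buf='I' cursor=1
After op 6 (backspace): buf='(empty)' cursor=0

Answer: (empty)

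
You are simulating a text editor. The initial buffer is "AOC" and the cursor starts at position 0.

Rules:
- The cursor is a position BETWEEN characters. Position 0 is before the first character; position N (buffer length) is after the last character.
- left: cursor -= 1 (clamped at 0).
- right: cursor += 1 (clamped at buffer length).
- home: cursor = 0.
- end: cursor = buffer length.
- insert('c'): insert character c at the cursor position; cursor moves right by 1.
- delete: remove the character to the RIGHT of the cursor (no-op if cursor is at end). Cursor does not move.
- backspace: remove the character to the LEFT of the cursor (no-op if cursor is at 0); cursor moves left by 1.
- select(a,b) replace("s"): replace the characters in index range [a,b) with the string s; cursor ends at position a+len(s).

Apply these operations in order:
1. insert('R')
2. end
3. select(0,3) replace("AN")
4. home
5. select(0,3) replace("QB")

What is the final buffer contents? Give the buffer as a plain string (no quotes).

After op 1 (insert('R')): buf='RAOC' cursor=1
After op 2 (end): buf='RAOC' cursor=4
After op 3 (select(0,3) replace("AN")): buf='ANC' cursor=2
After op 4 (home): buf='ANC' cursor=0
After op 5 (select(0,3) replace("QB")): buf='QB' cursor=2

Answer: QB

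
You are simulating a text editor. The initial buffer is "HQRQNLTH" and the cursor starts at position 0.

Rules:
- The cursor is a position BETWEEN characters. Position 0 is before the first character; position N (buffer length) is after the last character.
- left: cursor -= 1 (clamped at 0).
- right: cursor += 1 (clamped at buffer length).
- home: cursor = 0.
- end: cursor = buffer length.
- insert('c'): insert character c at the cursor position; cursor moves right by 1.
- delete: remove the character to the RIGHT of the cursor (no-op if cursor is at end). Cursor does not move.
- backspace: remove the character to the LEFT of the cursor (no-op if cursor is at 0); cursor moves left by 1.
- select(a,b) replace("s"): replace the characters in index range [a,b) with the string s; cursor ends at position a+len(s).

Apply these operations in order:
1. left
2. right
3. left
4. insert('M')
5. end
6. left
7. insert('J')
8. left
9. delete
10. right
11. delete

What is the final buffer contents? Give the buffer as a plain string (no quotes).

After op 1 (left): buf='HQRQNLTH' cursor=0
After op 2 (right): buf='HQRQNLTH' cursor=1
After op 3 (left): buf='HQRQNLTH' cursor=0
After op 4 (insert('M')): buf='MHQRQNLTH' cursor=1
After op 5 (end): buf='MHQRQNLTH' cursor=9
After op 6 (left): buf='MHQRQNLTH' cursor=8
After op 7 (insert('J')): buf='MHQRQNLTJH' cursor=9
After op 8 (left): buf='MHQRQNLTJH' cursor=8
After op 9 (delete): buf='MHQRQNLTH' cursor=8
After op 10 (right): buf='MHQRQNLTH' cursor=9
After op 11 (delete): buf='MHQRQNLTH' cursor=9

Answer: MHQRQNLTH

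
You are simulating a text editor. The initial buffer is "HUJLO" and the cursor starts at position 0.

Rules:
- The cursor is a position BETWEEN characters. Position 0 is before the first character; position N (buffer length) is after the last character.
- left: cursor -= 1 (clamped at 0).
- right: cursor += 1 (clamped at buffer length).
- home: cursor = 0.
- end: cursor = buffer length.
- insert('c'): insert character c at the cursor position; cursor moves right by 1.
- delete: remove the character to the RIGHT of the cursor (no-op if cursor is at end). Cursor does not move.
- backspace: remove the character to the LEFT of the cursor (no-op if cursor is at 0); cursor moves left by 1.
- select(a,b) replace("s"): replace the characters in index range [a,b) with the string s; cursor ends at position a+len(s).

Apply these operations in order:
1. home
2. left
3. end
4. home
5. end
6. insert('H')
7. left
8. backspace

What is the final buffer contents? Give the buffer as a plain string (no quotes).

Answer: HUJLH

Derivation:
After op 1 (home): buf='HUJLO' cursor=0
After op 2 (left): buf='HUJLO' cursor=0
After op 3 (end): buf='HUJLO' cursor=5
After op 4 (home): buf='HUJLO' cursor=0
After op 5 (end): buf='HUJLO' cursor=5
After op 6 (insert('H')): buf='HUJLOH' cursor=6
After op 7 (left): buf='HUJLOH' cursor=5
After op 8 (backspace): buf='HUJLH' cursor=4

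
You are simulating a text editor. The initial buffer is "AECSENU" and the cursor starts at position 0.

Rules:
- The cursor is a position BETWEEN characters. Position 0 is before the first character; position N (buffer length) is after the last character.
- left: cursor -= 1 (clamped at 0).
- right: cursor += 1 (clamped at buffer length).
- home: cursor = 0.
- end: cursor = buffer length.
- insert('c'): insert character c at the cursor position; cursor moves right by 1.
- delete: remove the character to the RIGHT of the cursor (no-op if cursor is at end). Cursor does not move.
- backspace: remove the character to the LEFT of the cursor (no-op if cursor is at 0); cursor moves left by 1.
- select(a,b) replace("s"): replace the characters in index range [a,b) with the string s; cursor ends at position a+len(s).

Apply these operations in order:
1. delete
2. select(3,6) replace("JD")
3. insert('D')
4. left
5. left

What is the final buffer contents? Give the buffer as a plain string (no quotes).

After op 1 (delete): buf='ECSENU' cursor=0
After op 2 (select(3,6) replace("JD")): buf='ECSJD' cursor=5
After op 3 (insert('D')): buf='ECSJDD' cursor=6
After op 4 (left): buf='ECSJDD' cursor=5
After op 5 (left): buf='ECSJDD' cursor=4

Answer: ECSJDD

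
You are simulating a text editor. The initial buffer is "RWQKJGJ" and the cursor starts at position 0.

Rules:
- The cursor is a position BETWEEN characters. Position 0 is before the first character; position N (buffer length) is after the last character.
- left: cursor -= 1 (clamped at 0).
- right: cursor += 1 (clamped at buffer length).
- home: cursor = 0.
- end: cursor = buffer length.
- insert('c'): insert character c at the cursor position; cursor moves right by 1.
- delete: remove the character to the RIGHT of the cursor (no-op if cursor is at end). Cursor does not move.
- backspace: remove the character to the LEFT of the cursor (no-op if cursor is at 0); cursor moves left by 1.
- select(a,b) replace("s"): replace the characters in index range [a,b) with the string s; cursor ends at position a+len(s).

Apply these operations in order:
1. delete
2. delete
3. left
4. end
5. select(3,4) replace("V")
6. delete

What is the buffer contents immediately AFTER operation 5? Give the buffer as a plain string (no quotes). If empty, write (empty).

After op 1 (delete): buf='WQKJGJ' cursor=0
After op 2 (delete): buf='QKJGJ' cursor=0
After op 3 (left): buf='QKJGJ' cursor=0
After op 4 (end): buf='QKJGJ' cursor=5
After op 5 (select(3,4) replace("V")): buf='QKJVJ' cursor=4

Answer: QKJVJ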